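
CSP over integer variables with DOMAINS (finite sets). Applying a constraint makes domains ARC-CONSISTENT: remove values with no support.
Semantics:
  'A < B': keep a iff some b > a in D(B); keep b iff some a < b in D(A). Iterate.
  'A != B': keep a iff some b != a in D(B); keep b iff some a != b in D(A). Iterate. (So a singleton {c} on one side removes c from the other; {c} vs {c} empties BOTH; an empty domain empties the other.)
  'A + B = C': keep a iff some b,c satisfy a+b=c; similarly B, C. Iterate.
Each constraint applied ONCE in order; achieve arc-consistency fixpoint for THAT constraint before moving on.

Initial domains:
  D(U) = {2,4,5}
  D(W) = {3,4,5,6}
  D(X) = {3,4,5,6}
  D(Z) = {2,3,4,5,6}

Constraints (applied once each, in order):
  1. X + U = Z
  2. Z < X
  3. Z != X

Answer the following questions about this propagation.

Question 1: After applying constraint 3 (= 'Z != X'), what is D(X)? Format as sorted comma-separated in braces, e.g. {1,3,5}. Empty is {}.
Answer: {}

Derivation:
Constraint 1 (X + U = Z) on D(X)={3,4,5,6} D(U)={2,4,5} D(Z)={2,3,4,5,6}: X {3,4,5,6}->{3,4}; U {2,4,5}->{2}; Z {2,3,4,5,6}->{5,6}
Constraint 2 (Z < X) on D(Z)={5,6} D(X)={3,4}: Z {5,6}->{}; X {3,4}->{}
Constraint 3 (Z != X) on D(Z)={} D(X)={}: no change
So after constraint 3: D(X) = {}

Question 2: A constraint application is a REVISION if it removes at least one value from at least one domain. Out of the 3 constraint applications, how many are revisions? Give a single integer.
Constraint 1 (X + U = Z) on D(X)={3,4,5,6} D(U)={2,4,5} D(Z)={2,3,4,5,6}: X {3,4,5,6}->{3,4}; U {2,4,5}->{2}; Z {2,3,4,5,6}->{5,6} => REVISION
Constraint 2 (Z < X) on D(Z)={5,6} D(X)={3,4}: Z {5,6}->{}; X {3,4}->{} => REVISION
Constraint 3 (Z != X) on D(Z)={} D(X)={}: no change => not a revision
Total revisions = 2

Answer: 2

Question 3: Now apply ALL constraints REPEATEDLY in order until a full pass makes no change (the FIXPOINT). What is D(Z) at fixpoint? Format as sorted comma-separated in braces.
pass 0 (initial): D(Z)={2,3,4,5,6}
pass 1: U {2,4,5}->{2}; X {3,4,5,6}->{}; Z {2,3,4,5,6}->{}
pass 2: U {2}->{}
pass 3: no change
Fixpoint after 3 passes: D(Z) = {}

Answer: {}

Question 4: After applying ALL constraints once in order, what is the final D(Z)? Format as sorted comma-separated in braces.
Answer: {}

Derivation:
Constraint 1 (X + U = Z) on D(X)={3,4,5,6} D(U)={2,4,5} D(Z)={2,3,4,5,6}: X {3,4,5,6}->{3,4}; U {2,4,5}->{2}; Z {2,3,4,5,6}->{5,6}
Constraint 2 (Z < X) on D(Z)={5,6} D(X)={3,4}: Z {5,6}->{}; X {3,4}->{}
Constraint 3 (Z != X) on D(Z)={} D(X)={}: no change
So after all 3 constraints: D(Z) = {}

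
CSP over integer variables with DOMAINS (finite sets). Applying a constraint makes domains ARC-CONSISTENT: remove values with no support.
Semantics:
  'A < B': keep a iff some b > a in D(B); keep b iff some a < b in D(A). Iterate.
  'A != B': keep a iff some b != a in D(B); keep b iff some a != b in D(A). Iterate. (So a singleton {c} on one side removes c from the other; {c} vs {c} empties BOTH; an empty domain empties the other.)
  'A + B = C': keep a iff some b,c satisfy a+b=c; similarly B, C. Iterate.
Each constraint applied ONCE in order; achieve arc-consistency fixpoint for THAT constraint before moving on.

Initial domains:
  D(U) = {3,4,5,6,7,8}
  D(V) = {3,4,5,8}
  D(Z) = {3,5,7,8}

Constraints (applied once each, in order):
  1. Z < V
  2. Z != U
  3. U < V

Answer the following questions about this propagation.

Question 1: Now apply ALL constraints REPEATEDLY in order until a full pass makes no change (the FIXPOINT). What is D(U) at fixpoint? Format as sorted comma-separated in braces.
Answer: {3,4,5,6,7}

Derivation:
pass 0 (initial): D(U)={3,4,5,6,7,8}
pass 1: U {3,4,5,6,7,8}->{3,4,5,6,7}; V {3,4,5,8}->{4,5,8}; Z {3,5,7,8}->{3,5,7}
pass 2: no change
Fixpoint after 2 passes: D(U) = {3,4,5,6,7}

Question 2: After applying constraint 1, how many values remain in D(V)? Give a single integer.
Answer: 3

Derivation:
Constraint 1 (Z < V) on D(Z)={3,5,7,8} D(V)={3,4,5,8}: Z {3,5,7,8}->{3,5,7}; V {3,4,5,8}->{4,5,8}
So after constraint 1: D(V)={4,5,8}, size = 3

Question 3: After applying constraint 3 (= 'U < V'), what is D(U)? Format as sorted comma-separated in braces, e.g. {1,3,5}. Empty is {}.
Constraint 1 (Z < V) on D(Z)={3,5,7,8} D(V)={3,4,5,8}: Z {3,5,7,8}->{3,5,7}; V {3,4,5,8}->{4,5,8}
Constraint 2 (Z != U) on D(Z)={3,5,7} D(U)={3,4,5,6,7,8}: no change
Constraint 3 (U < V) on D(U)={3,4,5,6,7,8} D(V)={4,5,8}: U {3,4,5,6,7,8}->{3,4,5,6,7}
So after constraint 3: D(U) = {3,4,5,6,7}

Answer: {3,4,5,6,7}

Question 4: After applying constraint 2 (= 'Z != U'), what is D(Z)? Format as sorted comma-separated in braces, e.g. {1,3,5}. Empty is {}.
Answer: {3,5,7}

Derivation:
Constraint 1 (Z < V) on D(Z)={3,5,7,8} D(V)={3,4,5,8}: Z {3,5,7,8}->{3,5,7}; V {3,4,5,8}->{4,5,8}
Constraint 2 (Z != U) on D(Z)={3,5,7} D(U)={3,4,5,6,7,8}: no change
So after constraint 2: D(Z) = {3,5,7}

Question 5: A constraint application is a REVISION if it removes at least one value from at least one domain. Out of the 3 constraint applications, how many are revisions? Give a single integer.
Constraint 1 (Z < V) on D(Z)={3,5,7,8} D(V)={3,4,5,8}: Z {3,5,7,8}->{3,5,7}; V {3,4,5,8}->{4,5,8} => REVISION
Constraint 2 (Z != U) on D(Z)={3,5,7} D(U)={3,4,5,6,7,8}: no change => not a revision
Constraint 3 (U < V) on D(U)={3,4,5,6,7,8} D(V)={4,5,8}: U {3,4,5,6,7,8}->{3,4,5,6,7} => REVISION
Total revisions = 2

Answer: 2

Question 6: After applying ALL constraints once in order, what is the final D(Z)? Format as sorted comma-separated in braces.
Constraint 1 (Z < V) on D(Z)={3,5,7,8} D(V)={3,4,5,8}: Z {3,5,7,8}->{3,5,7}; V {3,4,5,8}->{4,5,8}
Constraint 2 (Z != U) on D(Z)={3,5,7} D(U)={3,4,5,6,7,8}: no change
Constraint 3 (U < V) on D(U)={3,4,5,6,7,8} D(V)={4,5,8}: U {3,4,5,6,7,8}->{3,4,5,6,7}
So after all 3 constraints: D(Z) = {3,5,7}

Answer: {3,5,7}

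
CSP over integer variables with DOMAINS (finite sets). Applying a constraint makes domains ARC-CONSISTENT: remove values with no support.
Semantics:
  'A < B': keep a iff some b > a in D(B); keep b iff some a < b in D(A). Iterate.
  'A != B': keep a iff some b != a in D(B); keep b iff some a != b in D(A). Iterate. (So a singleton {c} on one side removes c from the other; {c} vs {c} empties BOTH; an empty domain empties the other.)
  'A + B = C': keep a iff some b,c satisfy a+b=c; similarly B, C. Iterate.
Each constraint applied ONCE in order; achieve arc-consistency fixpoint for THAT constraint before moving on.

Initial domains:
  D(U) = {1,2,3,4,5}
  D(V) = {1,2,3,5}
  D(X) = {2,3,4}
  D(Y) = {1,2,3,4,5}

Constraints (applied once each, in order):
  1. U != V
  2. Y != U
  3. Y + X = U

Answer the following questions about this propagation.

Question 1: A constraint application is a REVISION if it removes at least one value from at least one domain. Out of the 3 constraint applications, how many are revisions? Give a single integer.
Answer: 1

Derivation:
Constraint 1 (U != V) on D(U)={1,2,3,4,5} D(V)={1,2,3,5}: no change => not a revision
Constraint 2 (Y != U) on D(Y)={1,2,3,4,5} D(U)={1,2,3,4,5}: no change => not a revision
Constraint 3 (Y + X = U) on D(Y)={1,2,3,4,5} D(X)={2,3,4} D(U)={1,2,3,4,5}: Y {1,2,3,4,5}->{1,2,3}; U {1,2,3,4,5}->{3,4,5} => REVISION
Total revisions = 1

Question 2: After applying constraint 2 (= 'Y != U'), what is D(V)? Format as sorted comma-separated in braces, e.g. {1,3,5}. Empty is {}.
Constraint 1 (U != V) on D(U)={1,2,3,4,5} D(V)={1,2,3,5}: no change
Constraint 2 (Y != U) on D(Y)={1,2,3,4,5} D(U)={1,2,3,4,5}: no change
So after constraint 2: D(V) = {1,2,3,5}

Answer: {1,2,3,5}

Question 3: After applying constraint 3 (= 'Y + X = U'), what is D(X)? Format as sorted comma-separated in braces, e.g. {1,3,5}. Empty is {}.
Answer: {2,3,4}

Derivation:
Constraint 1 (U != V) on D(U)={1,2,3,4,5} D(V)={1,2,3,5}: no change
Constraint 2 (Y != U) on D(Y)={1,2,3,4,5} D(U)={1,2,3,4,5}: no change
Constraint 3 (Y + X = U) on D(Y)={1,2,3,4,5} D(X)={2,3,4} D(U)={1,2,3,4,5}: Y {1,2,3,4,5}->{1,2,3}; U {1,2,3,4,5}->{3,4,5}
So after constraint 3: D(X) = {2,3,4}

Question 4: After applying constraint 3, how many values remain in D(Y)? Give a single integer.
Answer: 3

Derivation:
Constraint 1 (U != V) on D(U)={1,2,3,4,5} D(V)={1,2,3,5}: no change
Constraint 2 (Y != U) on D(Y)={1,2,3,4,5} D(U)={1,2,3,4,5}: no change
Constraint 3 (Y + X = U) on D(Y)={1,2,3,4,5} D(X)={2,3,4} D(U)={1,2,3,4,5}: Y {1,2,3,4,5}->{1,2,3}; U {1,2,3,4,5}->{3,4,5}
So after constraint 3: D(Y)={1,2,3}, size = 3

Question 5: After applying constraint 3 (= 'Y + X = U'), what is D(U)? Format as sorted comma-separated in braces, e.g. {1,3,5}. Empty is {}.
Answer: {3,4,5}

Derivation:
Constraint 1 (U != V) on D(U)={1,2,3,4,5} D(V)={1,2,3,5}: no change
Constraint 2 (Y != U) on D(Y)={1,2,3,4,5} D(U)={1,2,3,4,5}: no change
Constraint 3 (Y + X = U) on D(Y)={1,2,3,4,5} D(X)={2,3,4} D(U)={1,2,3,4,5}: Y {1,2,3,4,5}->{1,2,3}; U {1,2,3,4,5}->{3,4,5}
So after constraint 3: D(U) = {3,4,5}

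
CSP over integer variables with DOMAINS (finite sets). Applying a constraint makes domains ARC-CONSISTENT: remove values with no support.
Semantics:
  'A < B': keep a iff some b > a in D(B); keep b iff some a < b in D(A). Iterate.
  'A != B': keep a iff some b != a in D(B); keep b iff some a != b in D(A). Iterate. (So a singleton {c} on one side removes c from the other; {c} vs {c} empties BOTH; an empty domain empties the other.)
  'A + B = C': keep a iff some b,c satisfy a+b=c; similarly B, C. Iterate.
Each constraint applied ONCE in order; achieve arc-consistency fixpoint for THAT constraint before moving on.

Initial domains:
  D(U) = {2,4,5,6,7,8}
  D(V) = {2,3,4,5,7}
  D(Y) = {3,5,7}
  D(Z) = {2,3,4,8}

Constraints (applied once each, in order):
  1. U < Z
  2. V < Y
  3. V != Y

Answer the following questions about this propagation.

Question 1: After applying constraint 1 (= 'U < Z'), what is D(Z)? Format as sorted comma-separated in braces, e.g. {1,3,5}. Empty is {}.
Answer: {3,4,8}

Derivation:
Constraint 1 (U < Z) on D(U)={2,4,5,6,7,8} D(Z)={2,3,4,8}: U {2,4,5,6,7,8}->{2,4,5,6,7}; Z {2,3,4,8}->{3,4,8}
So after constraint 1: D(Z) = {3,4,8}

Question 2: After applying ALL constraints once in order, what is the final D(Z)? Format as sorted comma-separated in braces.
Constraint 1 (U < Z) on D(U)={2,4,5,6,7,8} D(Z)={2,3,4,8}: U {2,4,5,6,7,8}->{2,4,5,6,7}; Z {2,3,4,8}->{3,4,8}
Constraint 2 (V < Y) on D(V)={2,3,4,5,7} D(Y)={3,5,7}: V {2,3,4,5,7}->{2,3,4,5}
Constraint 3 (V != Y) on D(V)={2,3,4,5} D(Y)={3,5,7}: no change
So after all 3 constraints: D(Z) = {3,4,8}

Answer: {3,4,8}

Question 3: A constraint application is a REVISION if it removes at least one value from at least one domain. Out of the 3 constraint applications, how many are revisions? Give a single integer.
Constraint 1 (U < Z) on D(U)={2,4,5,6,7,8} D(Z)={2,3,4,8}: U {2,4,5,6,7,8}->{2,4,5,6,7}; Z {2,3,4,8}->{3,4,8} => REVISION
Constraint 2 (V < Y) on D(V)={2,3,4,5,7} D(Y)={3,5,7}: V {2,3,4,5,7}->{2,3,4,5} => REVISION
Constraint 3 (V != Y) on D(V)={2,3,4,5} D(Y)={3,5,7}: no change => not a revision
Total revisions = 2

Answer: 2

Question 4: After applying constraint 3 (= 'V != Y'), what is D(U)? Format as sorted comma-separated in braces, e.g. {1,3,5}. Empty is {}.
Answer: {2,4,5,6,7}

Derivation:
Constraint 1 (U < Z) on D(U)={2,4,5,6,7,8} D(Z)={2,3,4,8}: U {2,4,5,6,7,8}->{2,4,5,6,7}; Z {2,3,4,8}->{3,4,8}
Constraint 2 (V < Y) on D(V)={2,3,4,5,7} D(Y)={3,5,7}: V {2,3,4,5,7}->{2,3,4,5}
Constraint 3 (V != Y) on D(V)={2,3,4,5} D(Y)={3,5,7}: no change
So after constraint 3: D(U) = {2,4,5,6,7}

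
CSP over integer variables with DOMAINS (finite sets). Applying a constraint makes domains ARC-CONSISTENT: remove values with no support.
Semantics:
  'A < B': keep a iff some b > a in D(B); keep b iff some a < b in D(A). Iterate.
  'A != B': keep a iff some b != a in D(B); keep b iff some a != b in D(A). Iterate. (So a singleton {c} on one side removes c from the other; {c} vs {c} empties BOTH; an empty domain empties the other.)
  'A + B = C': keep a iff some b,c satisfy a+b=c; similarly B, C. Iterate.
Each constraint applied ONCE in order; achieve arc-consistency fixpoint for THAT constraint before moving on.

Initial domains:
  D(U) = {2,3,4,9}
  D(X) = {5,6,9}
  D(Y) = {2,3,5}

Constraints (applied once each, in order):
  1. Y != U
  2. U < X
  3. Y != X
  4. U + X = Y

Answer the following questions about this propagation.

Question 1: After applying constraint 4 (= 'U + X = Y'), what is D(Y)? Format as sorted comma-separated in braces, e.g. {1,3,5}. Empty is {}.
Constraint 1 (Y != U) on D(Y)={2,3,5} D(U)={2,3,4,9}: no change
Constraint 2 (U < X) on D(U)={2,3,4,9} D(X)={5,6,9}: U {2,3,4,9}->{2,3,4}
Constraint 3 (Y != X) on D(Y)={2,3,5} D(X)={5,6,9}: no change
Constraint 4 (U + X = Y) on D(U)={2,3,4} D(X)={5,6,9} D(Y)={2,3,5}: U {2,3,4}->{}; X {5,6,9}->{}; Y {2,3,5}->{}
So after constraint 4: D(Y) = {}

Answer: {}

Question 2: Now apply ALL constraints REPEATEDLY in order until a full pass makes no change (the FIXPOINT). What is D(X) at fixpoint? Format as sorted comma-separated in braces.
pass 0 (initial): D(X)={5,6,9}
pass 1: U {2,3,4,9}->{}; X {5,6,9}->{}; Y {2,3,5}->{}
pass 2: no change
Fixpoint after 2 passes: D(X) = {}

Answer: {}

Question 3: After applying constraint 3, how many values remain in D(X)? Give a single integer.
Constraint 1 (Y != U) on D(Y)={2,3,5} D(U)={2,3,4,9}: no change
Constraint 2 (U < X) on D(U)={2,3,4,9} D(X)={5,6,9}: U {2,3,4,9}->{2,3,4}
Constraint 3 (Y != X) on D(Y)={2,3,5} D(X)={5,6,9}: no change
So after constraint 3: D(X)={5,6,9}, size = 3

Answer: 3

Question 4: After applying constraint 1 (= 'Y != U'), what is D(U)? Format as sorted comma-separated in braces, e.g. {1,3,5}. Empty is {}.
Answer: {2,3,4,9}

Derivation:
Constraint 1 (Y != U) on D(Y)={2,3,5} D(U)={2,3,4,9}: no change
So after constraint 1: D(U) = {2,3,4,9}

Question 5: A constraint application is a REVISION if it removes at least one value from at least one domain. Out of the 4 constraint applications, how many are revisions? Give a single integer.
Answer: 2

Derivation:
Constraint 1 (Y != U) on D(Y)={2,3,5} D(U)={2,3,4,9}: no change => not a revision
Constraint 2 (U < X) on D(U)={2,3,4,9} D(X)={5,6,9}: U {2,3,4,9}->{2,3,4} => REVISION
Constraint 3 (Y != X) on D(Y)={2,3,5} D(X)={5,6,9}: no change => not a revision
Constraint 4 (U + X = Y) on D(U)={2,3,4} D(X)={5,6,9} D(Y)={2,3,5}: U {2,3,4}->{}; X {5,6,9}->{}; Y {2,3,5}->{} => REVISION
Total revisions = 2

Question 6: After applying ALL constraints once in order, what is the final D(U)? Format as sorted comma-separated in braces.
Constraint 1 (Y != U) on D(Y)={2,3,5} D(U)={2,3,4,9}: no change
Constraint 2 (U < X) on D(U)={2,3,4,9} D(X)={5,6,9}: U {2,3,4,9}->{2,3,4}
Constraint 3 (Y != X) on D(Y)={2,3,5} D(X)={5,6,9}: no change
Constraint 4 (U + X = Y) on D(U)={2,3,4} D(X)={5,6,9} D(Y)={2,3,5}: U {2,3,4}->{}; X {5,6,9}->{}; Y {2,3,5}->{}
So after all 4 constraints: D(U) = {}

Answer: {}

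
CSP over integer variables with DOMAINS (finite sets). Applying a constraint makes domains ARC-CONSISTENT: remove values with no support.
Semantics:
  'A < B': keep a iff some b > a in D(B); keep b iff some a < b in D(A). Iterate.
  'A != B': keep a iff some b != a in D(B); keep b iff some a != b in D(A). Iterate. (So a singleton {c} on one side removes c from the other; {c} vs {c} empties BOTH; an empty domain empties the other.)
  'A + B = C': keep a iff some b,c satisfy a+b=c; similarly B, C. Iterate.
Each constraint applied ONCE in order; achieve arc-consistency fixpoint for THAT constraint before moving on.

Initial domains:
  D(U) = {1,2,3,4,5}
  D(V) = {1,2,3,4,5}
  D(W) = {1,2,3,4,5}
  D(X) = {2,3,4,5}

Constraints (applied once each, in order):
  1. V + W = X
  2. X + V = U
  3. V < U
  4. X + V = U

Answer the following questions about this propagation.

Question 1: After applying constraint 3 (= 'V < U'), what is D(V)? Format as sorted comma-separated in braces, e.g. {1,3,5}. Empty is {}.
Answer: {1,2,3}

Derivation:
Constraint 1 (V + W = X) on D(V)={1,2,3,4,5} D(W)={1,2,3,4,5} D(X)={2,3,4,5}: V {1,2,3,4,5}->{1,2,3,4}; W {1,2,3,4,5}->{1,2,3,4}
Constraint 2 (X + V = U) on D(X)={2,3,4,5} D(V)={1,2,3,4} D(U)={1,2,3,4,5}: X {2,3,4,5}->{2,3,4}; V {1,2,3,4}->{1,2,3}; U {1,2,3,4,5}->{3,4,5}
Constraint 3 (V < U) on D(V)={1,2,3} D(U)={3,4,5}: no change
So after constraint 3: D(V) = {1,2,3}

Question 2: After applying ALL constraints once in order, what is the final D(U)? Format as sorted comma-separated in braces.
Answer: {3,4,5}

Derivation:
Constraint 1 (V + W = X) on D(V)={1,2,3,4,5} D(W)={1,2,3,4,5} D(X)={2,3,4,5}: V {1,2,3,4,5}->{1,2,3,4}; W {1,2,3,4,5}->{1,2,3,4}
Constraint 2 (X + V = U) on D(X)={2,3,4,5} D(V)={1,2,3,4} D(U)={1,2,3,4,5}: X {2,3,4,5}->{2,3,4}; V {1,2,3,4}->{1,2,3}; U {1,2,3,4,5}->{3,4,5}
Constraint 3 (V < U) on D(V)={1,2,3} D(U)={3,4,5}: no change
Constraint 4 (X + V = U) on D(X)={2,3,4} D(V)={1,2,3} D(U)={3,4,5}: no change
So after all 4 constraints: D(U) = {3,4,5}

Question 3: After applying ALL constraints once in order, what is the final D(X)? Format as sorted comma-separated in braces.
Answer: {2,3,4}

Derivation:
Constraint 1 (V + W = X) on D(V)={1,2,3,4,5} D(W)={1,2,3,4,5} D(X)={2,3,4,5}: V {1,2,3,4,5}->{1,2,3,4}; W {1,2,3,4,5}->{1,2,3,4}
Constraint 2 (X + V = U) on D(X)={2,3,4,5} D(V)={1,2,3,4} D(U)={1,2,3,4,5}: X {2,3,4,5}->{2,3,4}; V {1,2,3,4}->{1,2,3}; U {1,2,3,4,5}->{3,4,5}
Constraint 3 (V < U) on D(V)={1,2,3} D(U)={3,4,5}: no change
Constraint 4 (X + V = U) on D(X)={2,3,4} D(V)={1,2,3} D(U)={3,4,5}: no change
So after all 4 constraints: D(X) = {2,3,4}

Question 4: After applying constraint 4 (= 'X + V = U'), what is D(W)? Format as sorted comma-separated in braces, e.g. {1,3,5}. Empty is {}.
Constraint 1 (V + W = X) on D(V)={1,2,3,4,5} D(W)={1,2,3,4,5} D(X)={2,3,4,5}: V {1,2,3,4,5}->{1,2,3,4}; W {1,2,3,4,5}->{1,2,3,4}
Constraint 2 (X + V = U) on D(X)={2,3,4,5} D(V)={1,2,3,4} D(U)={1,2,3,4,5}: X {2,3,4,5}->{2,3,4}; V {1,2,3,4}->{1,2,3}; U {1,2,3,4,5}->{3,4,5}
Constraint 3 (V < U) on D(V)={1,2,3} D(U)={3,4,5}: no change
Constraint 4 (X + V = U) on D(X)={2,3,4} D(V)={1,2,3} D(U)={3,4,5}: no change
So after constraint 4: D(W) = {1,2,3,4}

Answer: {1,2,3,4}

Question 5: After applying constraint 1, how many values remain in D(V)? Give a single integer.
Constraint 1 (V + W = X) on D(V)={1,2,3,4,5} D(W)={1,2,3,4,5} D(X)={2,3,4,5}: V {1,2,3,4,5}->{1,2,3,4}; W {1,2,3,4,5}->{1,2,3,4}
So after constraint 1: D(V)={1,2,3,4}, size = 4

Answer: 4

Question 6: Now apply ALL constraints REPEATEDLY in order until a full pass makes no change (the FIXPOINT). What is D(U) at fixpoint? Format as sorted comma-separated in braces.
pass 0 (initial): D(U)={1,2,3,4,5}
pass 1: U {1,2,3,4,5}->{3,4,5}; V {1,2,3,4,5}->{1,2,3}; W {1,2,3,4,5}->{1,2,3,4}; X {2,3,4,5}->{2,3,4}
pass 2: W {1,2,3,4}->{1,2,3}
pass 3: no change
Fixpoint after 3 passes: D(U) = {3,4,5}

Answer: {3,4,5}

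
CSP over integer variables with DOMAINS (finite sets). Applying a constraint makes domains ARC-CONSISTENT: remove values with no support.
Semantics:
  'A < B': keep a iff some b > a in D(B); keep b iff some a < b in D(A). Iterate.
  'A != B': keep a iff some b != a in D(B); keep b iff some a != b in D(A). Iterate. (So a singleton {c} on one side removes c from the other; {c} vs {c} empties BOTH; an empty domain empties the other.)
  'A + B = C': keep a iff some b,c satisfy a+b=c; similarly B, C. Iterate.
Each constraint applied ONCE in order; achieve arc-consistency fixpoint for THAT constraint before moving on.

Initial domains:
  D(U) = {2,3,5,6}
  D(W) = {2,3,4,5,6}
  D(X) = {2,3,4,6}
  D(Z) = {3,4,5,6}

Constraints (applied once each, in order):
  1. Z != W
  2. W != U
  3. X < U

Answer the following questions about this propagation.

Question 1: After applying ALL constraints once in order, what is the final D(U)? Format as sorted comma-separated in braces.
Answer: {3,5,6}

Derivation:
Constraint 1 (Z != W) on D(Z)={3,4,5,6} D(W)={2,3,4,5,6}: no change
Constraint 2 (W != U) on D(W)={2,3,4,5,6} D(U)={2,3,5,6}: no change
Constraint 3 (X < U) on D(X)={2,3,4,6} D(U)={2,3,5,6}: X {2,3,4,6}->{2,3,4}; U {2,3,5,6}->{3,5,6}
So after all 3 constraints: D(U) = {3,5,6}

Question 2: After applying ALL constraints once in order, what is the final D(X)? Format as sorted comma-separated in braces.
Constraint 1 (Z != W) on D(Z)={3,4,5,6} D(W)={2,3,4,5,6}: no change
Constraint 2 (W != U) on D(W)={2,3,4,5,6} D(U)={2,3,5,6}: no change
Constraint 3 (X < U) on D(X)={2,3,4,6} D(U)={2,3,5,6}: X {2,3,4,6}->{2,3,4}; U {2,3,5,6}->{3,5,6}
So after all 3 constraints: D(X) = {2,3,4}

Answer: {2,3,4}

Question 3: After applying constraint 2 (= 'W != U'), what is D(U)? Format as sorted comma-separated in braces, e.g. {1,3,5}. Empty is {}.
Answer: {2,3,5,6}

Derivation:
Constraint 1 (Z != W) on D(Z)={3,4,5,6} D(W)={2,3,4,5,6}: no change
Constraint 2 (W != U) on D(W)={2,3,4,5,6} D(U)={2,3,5,6}: no change
So after constraint 2: D(U) = {2,3,5,6}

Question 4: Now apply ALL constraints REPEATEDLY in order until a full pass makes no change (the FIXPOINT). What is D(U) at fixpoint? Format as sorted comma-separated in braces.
Answer: {3,5,6}

Derivation:
pass 0 (initial): D(U)={2,3,5,6}
pass 1: U {2,3,5,6}->{3,5,6}; X {2,3,4,6}->{2,3,4}
pass 2: no change
Fixpoint after 2 passes: D(U) = {3,5,6}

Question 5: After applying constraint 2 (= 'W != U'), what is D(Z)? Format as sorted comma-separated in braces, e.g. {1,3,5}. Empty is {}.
Constraint 1 (Z != W) on D(Z)={3,4,5,6} D(W)={2,3,4,5,6}: no change
Constraint 2 (W != U) on D(W)={2,3,4,5,6} D(U)={2,3,5,6}: no change
So after constraint 2: D(Z) = {3,4,5,6}

Answer: {3,4,5,6}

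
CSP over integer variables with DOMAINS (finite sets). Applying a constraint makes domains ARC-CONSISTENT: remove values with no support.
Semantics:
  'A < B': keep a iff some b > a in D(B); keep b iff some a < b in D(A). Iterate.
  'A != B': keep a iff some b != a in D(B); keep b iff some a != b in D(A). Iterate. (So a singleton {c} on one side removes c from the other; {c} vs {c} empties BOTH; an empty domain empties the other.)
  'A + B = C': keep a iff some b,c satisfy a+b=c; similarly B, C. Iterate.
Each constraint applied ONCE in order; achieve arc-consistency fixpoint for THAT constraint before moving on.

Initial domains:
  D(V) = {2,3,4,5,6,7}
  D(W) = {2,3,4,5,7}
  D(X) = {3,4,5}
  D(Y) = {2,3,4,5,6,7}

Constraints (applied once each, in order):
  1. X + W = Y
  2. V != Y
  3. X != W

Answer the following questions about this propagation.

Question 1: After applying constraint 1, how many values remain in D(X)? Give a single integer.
Answer: 3

Derivation:
Constraint 1 (X + W = Y) on D(X)={3,4,5} D(W)={2,3,4,5,7} D(Y)={2,3,4,5,6,7}: W {2,3,4,5,7}->{2,3,4}; Y {2,3,4,5,6,7}->{5,6,7}
So after constraint 1: D(X)={3,4,5}, size = 3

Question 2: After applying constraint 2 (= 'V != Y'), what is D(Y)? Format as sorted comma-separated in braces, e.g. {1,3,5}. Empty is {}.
Constraint 1 (X + W = Y) on D(X)={3,4,5} D(W)={2,3,4,5,7} D(Y)={2,3,4,5,6,7}: W {2,3,4,5,7}->{2,3,4}; Y {2,3,4,5,6,7}->{5,6,7}
Constraint 2 (V != Y) on D(V)={2,3,4,5,6,7} D(Y)={5,6,7}: no change
So after constraint 2: D(Y) = {5,6,7}

Answer: {5,6,7}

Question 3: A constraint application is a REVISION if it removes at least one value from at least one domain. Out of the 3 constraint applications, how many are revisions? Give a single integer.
Answer: 1

Derivation:
Constraint 1 (X + W = Y) on D(X)={3,4,5} D(W)={2,3,4,5,7} D(Y)={2,3,4,5,6,7}: W {2,3,4,5,7}->{2,3,4}; Y {2,3,4,5,6,7}->{5,6,7} => REVISION
Constraint 2 (V != Y) on D(V)={2,3,4,5,6,7} D(Y)={5,6,7}: no change => not a revision
Constraint 3 (X != W) on D(X)={3,4,5} D(W)={2,3,4}: no change => not a revision
Total revisions = 1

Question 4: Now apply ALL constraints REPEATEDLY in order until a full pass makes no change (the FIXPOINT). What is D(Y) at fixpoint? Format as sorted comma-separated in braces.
Answer: {5,6,7}

Derivation:
pass 0 (initial): D(Y)={2,3,4,5,6,7}
pass 1: W {2,3,4,5,7}->{2,3,4}; Y {2,3,4,5,6,7}->{5,6,7}
pass 2: no change
Fixpoint after 2 passes: D(Y) = {5,6,7}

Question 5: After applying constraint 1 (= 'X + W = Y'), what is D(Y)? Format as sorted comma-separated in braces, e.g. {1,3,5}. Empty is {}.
Answer: {5,6,7}

Derivation:
Constraint 1 (X + W = Y) on D(X)={3,4,5} D(W)={2,3,4,5,7} D(Y)={2,3,4,5,6,7}: W {2,3,4,5,7}->{2,3,4}; Y {2,3,4,5,6,7}->{5,6,7}
So after constraint 1: D(Y) = {5,6,7}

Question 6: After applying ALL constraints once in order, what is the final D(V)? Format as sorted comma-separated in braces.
Answer: {2,3,4,5,6,7}

Derivation:
Constraint 1 (X + W = Y) on D(X)={3,4,5} D(W)={2,3,4,5,7} D(Y)={2,3,4,5,6,7}: W {2,3,4,5,7}->{2,3,4}; Y {2,3,4,5,6,7}->{5,6,7}
Constraint 2 (V != Y) on D(V)={2,3,4,5,6,7} D(Y)={5,6,7}: no change
Constraint 3 (X != W) on D(X)={3,4,5} D(W)={2,3,4}: no change
So after all 3 constraints: D(V) = {2,3,4,5,6,7}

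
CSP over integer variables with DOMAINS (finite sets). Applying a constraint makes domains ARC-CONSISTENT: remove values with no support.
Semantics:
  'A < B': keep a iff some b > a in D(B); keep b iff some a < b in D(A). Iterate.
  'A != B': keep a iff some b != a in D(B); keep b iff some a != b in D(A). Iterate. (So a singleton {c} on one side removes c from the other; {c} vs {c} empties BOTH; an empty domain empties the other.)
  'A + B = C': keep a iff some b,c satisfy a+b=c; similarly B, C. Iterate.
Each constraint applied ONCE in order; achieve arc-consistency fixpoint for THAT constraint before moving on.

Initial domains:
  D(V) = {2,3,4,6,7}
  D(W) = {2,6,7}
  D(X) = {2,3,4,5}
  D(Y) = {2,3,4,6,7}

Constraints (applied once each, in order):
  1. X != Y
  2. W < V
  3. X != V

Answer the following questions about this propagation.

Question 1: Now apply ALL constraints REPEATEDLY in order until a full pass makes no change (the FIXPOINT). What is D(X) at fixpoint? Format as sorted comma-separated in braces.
pass 0 (initial): D(X)={2,3,4,5}
pass 1: V {2,3,4,6,7}->{3,4,6,7}; W {2,6,7}->{2,6}
pass 2: no change
Fixpoint after 2 passes: D(X) = {2,3,4,5}

Answer: {2,3,4,5}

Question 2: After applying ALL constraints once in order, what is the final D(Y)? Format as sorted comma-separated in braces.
Constraint 1 (X != Y) on D(X)={2,3,4,5} D(Y)={2,3,4,6,7}: no change
Constraint 2 (W < V) on D(W)={2,6,7} D(V)={2,3,4,6,7}: W {2,6,7}->{2,6}; V {2,3,4,6,7}->{3,4,6,7}
Constraint 3 (X != V) on D(X)={2,3,4,5} D(V)={3,4,6,7}: no change
So after all 3 constraints: D(Y) = {2,3,4,6,7}

Answer: {2,3,4,6,7}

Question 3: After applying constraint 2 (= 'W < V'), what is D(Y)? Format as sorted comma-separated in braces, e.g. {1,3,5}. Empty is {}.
Answer: {2,3,4,6,7}

Derivation:
Constraint 1 (X != Y) on D(X)={2,3,4,5} D(Y)={2,3,4,6,7}: no change
Constraint 2 (W < V) on D(W)={2,6,7} D(V)={2,3,4,6,7}: W {2,6,7}->{2,6}; V {2,3,4,6,7}->{3,4,6,7}
So after constraint 2: D(Y) = {2,3,4,6,7}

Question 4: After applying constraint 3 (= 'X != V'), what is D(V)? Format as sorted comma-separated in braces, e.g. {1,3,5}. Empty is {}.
Constraint 1 (X != Y) on D(X)={2,3,4,5} D(Y)={2,3,4,6,7}: no change
Constraint 2 (W < V) on D(W)={2,6,7} D(V)={2,3,4,6,7}: W {2,6,7}->{2,6}; V {2,3,4,6,7}->{3,4,6,7}
Constraint 3 (X != V) on D(X)={2,3,4,5} D(V)={3,4,6,7}: no change
So after constraint 3: D(V) = {3,4,6,7}

Answer: {3,4,6,7}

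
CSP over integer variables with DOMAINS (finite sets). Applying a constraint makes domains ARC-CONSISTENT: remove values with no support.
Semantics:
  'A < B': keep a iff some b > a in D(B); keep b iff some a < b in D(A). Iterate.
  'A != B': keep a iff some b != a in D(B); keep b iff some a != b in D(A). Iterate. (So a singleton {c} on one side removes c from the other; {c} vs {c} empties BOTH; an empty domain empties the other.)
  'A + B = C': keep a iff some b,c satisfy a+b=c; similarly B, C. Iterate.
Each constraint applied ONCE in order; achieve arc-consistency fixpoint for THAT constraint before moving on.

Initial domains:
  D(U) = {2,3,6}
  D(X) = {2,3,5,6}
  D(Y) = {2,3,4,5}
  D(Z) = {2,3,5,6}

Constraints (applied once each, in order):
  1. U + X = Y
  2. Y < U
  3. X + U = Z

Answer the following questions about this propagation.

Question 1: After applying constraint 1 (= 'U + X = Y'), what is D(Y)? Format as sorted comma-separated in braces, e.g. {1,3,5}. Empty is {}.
Constraint 1 (U + X = Y) on D(U)={2,3,6} D(X)={2,3,5,6} D(Y)={2,3,4,5}: U {2,3,6}->{2,3}; X {2,3,5,6}->{2,3}; Y {2,3,4,5}->{4,5}
So after constraint 1: D(Y) = {4,5}

Answer: {4,5}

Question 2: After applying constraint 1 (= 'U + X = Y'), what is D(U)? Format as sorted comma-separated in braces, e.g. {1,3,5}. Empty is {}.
Answer: {2,3}

Derivation:
Constraint 1 (U + X = Y) on D(U)={2,3,6} D(X)={2,3,5,6} D(Y)={2,3,4,5}: U {2,3,6}->{2,3}; X {2,3,5,6}->{2,3}; Y {2,3,4,5}->{4,5}
So after constraint 1: D(U) = {2,3}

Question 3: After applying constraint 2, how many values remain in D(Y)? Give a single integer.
Answer: 0

Derivation:
Constraint 1 (U + X = Y) on D(U)={2,3,6} D(X)={2,3,5,6} D(Y)={2,3,4,5}: U {2,3,6}->{2,3}; X {2,3,5,6}->{2,3}; Y {2,3,4,5}->{4,5}
Constraint 2 (Y < U) on D(Y)={4,5} D(U)={2,3}: Y {4,5}->{}; U {2,3}->{}
So after constraint 2: D(Y)={}, size = 0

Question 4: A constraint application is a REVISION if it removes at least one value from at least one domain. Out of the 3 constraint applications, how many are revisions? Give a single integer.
Constraint 1 (U + X = Y) on D(U)={2,3,6} D(X)={2,3,5,6} D(Y)={2,3,4,5}: U {2,3,6}->{2,3}; X {2,3,5,6}->{2,3}; Y {2,3,4,5}->{4,5} => REVISION
Constraint 2 (Y < U) on D(Y)={4,5} D(U)={2,3}: Y {4,5}->{}; U {2,3}->{} => REVISION
Constraint 3 (X + U = Z) on D(X)={2,3} D(U)={} D(Z)={2,3,5,6}: X {2,3}->{}; Z {2,3,5,6}->{} => REVISION
Total revisions = 3

Answer: 3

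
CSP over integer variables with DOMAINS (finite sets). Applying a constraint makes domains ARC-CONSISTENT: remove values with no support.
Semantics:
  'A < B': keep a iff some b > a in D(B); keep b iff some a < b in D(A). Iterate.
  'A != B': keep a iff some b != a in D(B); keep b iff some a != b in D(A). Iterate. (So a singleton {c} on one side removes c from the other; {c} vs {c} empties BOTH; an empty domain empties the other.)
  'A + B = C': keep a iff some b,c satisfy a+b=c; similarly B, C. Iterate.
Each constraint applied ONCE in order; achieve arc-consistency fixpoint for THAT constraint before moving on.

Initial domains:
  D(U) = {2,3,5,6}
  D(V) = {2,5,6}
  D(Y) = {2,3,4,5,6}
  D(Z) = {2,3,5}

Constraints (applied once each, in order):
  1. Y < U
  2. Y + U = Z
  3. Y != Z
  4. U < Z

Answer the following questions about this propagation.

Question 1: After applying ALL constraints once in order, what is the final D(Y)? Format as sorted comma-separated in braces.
Constraint 1 (Y < U) on D(Y)={2,3,4,5,6} D(U)={2,3,5,6}: Y {2,3,4,5,6}->{2,3,4,5}; U {2,3,5,6}->{3,5,6}
Constraint 2 (Y + U = Z) on D(Y)={2,3,4,5} D(U)={3,5,6} D(Z)={2,3,5}: Y {2,3,4,5}->{2}; U {3,5,6}->{3}; Z {2,3,5}->{5}
Constraint 3 (Y != Z) on D(Y)={2} D(Z)={5}: no change
Constraint 4 (U < Z) on D(U)={3} D(Z)={5}: no change
So after all 4 constraints: D(Y) = {2}

Answer: {2}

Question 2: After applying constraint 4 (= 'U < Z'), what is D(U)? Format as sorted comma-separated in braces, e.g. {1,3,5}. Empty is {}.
Constraint 1 (Y < U) on D(Y)={2,3,4,5,6} D(U)={2,3,5,6}: Y {2,3,4,5,6}->{2,3,4,5}; U {2,3,5,6}->{3,5,6}
Constraint 2 (Y + U = Z) on D(Y)={2,3,4,5} D(U)={3,5,6} D(Z)={2,3,5}: Y {2,3,4,5}->{2}; U {3,5,6}->{3}; Z {2,3,5}->{5}
Constraint 3 (Y != Z) on D(Y)={2} D(Z)={5}: no change
Constraint 4 (U < Z) on D(U)={3} D(Z)={5}: no change
So after constraint 4: D(U) = {3}

Answer: {3}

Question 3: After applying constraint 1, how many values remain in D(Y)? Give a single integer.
Constraint 1 (Y < U) on D(Y)={2,3,4,5,6} D(U)={2,3,5,6}: Y {2,3,4,5,6}->{2,3,4,5}; U {2,3,5,6}->{3,5,6}
So after constraint 1: D(Y)={2,3,4,5}, size = 4

Answer: 4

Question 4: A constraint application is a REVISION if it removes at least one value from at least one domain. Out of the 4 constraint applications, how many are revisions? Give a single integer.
Constraint 1 (Y < U) on D(Y)={2,3,4,5,6} D(U)={2,3,5,6}: Y {2,3,4,5,6}->{2,3,4,5}; U {2,3,5,6}->{3,5,6} => REVISION
Constraint 2 (Y + U = Z) on D(Y)={2,3,4,5} D(U)={3,5,6} D(Z)={2,3,5}: Y {2,3,4,5}->{2}; U {3,5,6}->{3}; Z {2,3,5}->{5} => REVISION
Constraint 3 (Y != Z) on D(Y)={2} D(Z)={5}: no change => not a revision
Constraint 4 (U < Z) on D(U)={3} D(Z)={5}: no change => not a revision
Total revisions = 2

Answer: 2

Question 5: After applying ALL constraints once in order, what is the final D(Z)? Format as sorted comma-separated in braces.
Answer: {5}

Derivation:
Constraint 1 (Y < U) on D(Y)={2,3,4,5,6} D(U)={2,3,5,6}: Y {2,3,4,5,6}->{2,3,4,5}; U {2,3,5,6}->{3,5,6}
Constraint 2 (Y + U = Z) on D(Y)={2,3,4,5} D(U)={3,5,6} D(Z)={2,3,5}: Y {2,3,4,5}->{2}; U {3,5,6}->{3}; Z {2,3,5}->{5}
Constraint 3 (Y != Z) on D(Y)={2} D(Z)={5}: no change
Constraint 4 (U < Z) on D(U)={3} D(Z)={5}: no change
So after all 4 constraints: D(Z) = {5}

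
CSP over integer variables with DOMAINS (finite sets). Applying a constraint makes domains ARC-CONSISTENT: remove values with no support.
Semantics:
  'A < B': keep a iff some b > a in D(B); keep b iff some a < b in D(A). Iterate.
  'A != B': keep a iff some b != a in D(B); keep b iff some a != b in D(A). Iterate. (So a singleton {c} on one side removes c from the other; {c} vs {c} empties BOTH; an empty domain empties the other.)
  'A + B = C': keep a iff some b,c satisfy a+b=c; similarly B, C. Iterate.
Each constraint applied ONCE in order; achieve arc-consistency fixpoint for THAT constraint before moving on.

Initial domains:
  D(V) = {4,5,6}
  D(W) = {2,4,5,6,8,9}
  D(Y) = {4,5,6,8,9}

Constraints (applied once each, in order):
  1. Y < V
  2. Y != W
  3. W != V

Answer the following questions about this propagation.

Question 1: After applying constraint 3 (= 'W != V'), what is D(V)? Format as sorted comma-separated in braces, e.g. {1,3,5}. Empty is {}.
Constraint 1 (Y < V) on D(Y)={4,5,6,8,9} D(V)={4,5,6}: Y {4,5,6,8,9}->{4,5}; V {4,5,6}->{5,6}
Constraint 2 (Y != W) on D(Y)={4,5} D(W)={2,4,5,6,8,9}: no change
Constraint 3 (W != V) on D(W)={2,4,5,6,8,9} D(V)={5,6}: no change
So after constraint 3: D(V) = {5,6}

Answer: {5,6}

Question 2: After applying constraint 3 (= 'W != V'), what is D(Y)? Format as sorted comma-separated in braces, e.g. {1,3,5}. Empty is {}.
Constraint 1 (Y < V) on D(Y)={4,5,6,8,9} D(V)={4,5,6}: Y {4,5,6,8,9}->{4,5}; V {4,5,6}->{5,6}
Constraint 2 (Y != W) on D(Y)={4,5} D(W)={2,4,5,6,8,9}: no change
Constraint 3 (W != V) on D(W)={2,4,5,6,8,9} D(V)={5,6}: no change
So after constraint 3: D(Y) = {4,5}

Answer: {4,5}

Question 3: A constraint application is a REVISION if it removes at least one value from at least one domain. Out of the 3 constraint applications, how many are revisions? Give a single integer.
Answer: 1

Derivation:
Constraint 1 (Y < V) on D(Y)={4,5,6,8,9} D(V)={4,5,6}: Y {4,5,6,8,9}->{4,5}; V {4,5,6}->{5,6} => REVISION
Constraint 2 (Y != W) on D(Y)={4,5} D(W)={2,4,5,6,8,9}: no change => not a revision
Constraint 3 (W != V) on D(W)={2,4,5,6,8,9} D(V)={5,6}: no change => not a revision
Total revisions = 1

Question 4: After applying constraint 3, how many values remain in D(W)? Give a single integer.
Constraint 1 (Y < V) on D(Y)={4,5,6,8,9} D(V)={4,5,6}: Y {4,5,6,8,9}->{4,5}; V {4,5,6}->{5,6}
Constraint 2 (Y != W) on D(Y)={4,5} D(W)={2,4,5,6,8,9}: no change
Constraint 3 (W != V) on D(W)={2,4,5,6,8,9} D(V)={5,6}: no change
So after constraint 3: D(W)={2,4,5,6,8,9}, size = 6

Answer: 6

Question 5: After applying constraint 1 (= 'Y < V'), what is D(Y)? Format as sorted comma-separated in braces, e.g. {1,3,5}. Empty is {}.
Constraint 1 (Y < V) on D(Y)={4,5,6,8,9} D(V)={4,5,6}: Y {4,5,6,8,9}->{4,5}; V {4,5,6}->{5,6}
So after constraint 1: D(Y) = {4,5}

Answer: {4,5}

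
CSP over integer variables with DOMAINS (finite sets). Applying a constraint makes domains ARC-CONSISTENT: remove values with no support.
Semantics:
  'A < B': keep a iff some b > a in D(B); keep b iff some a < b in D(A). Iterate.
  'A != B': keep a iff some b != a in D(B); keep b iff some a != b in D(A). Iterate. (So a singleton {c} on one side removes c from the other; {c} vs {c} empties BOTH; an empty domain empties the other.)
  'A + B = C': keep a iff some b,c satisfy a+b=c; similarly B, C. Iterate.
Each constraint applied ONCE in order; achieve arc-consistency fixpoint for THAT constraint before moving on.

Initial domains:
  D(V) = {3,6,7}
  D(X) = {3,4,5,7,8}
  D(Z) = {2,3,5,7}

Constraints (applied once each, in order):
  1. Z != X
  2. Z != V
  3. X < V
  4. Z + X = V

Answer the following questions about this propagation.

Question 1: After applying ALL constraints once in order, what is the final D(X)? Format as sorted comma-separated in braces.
Constraint 1 (Z != X) on D(Z)={2,3,5,7} D(X)={3,4,5,7,8}: no change
Constraint 2 (Z != V) on D(Z)={2,3,5,7} D(V)={3,6,7}: no change
Constraint 3 (X < V) on D(X)={3,4,5,7,8} D(V)={3,6,7}: X {3,4,5,7,8}->{3,4,5}; V {3,6,7}->{6,7}
Constraint 4 (Z + X = V) on D(Z)={2,3,5,7} D(X)={3,4,5} D(V)={6,7}: Z {2,3,5,7}->{2,3}
So after all 4 constraints: D(X) = {3,4,5}

Answer: {3,4,5}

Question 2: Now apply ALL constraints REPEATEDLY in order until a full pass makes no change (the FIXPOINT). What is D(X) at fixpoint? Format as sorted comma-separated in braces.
Answer: {3,4,5}

Derivation:
pass 0 (initial): D(X)={3,4,5,7,8}
pass 1: V {3,6,7}->{6,7}; X {3,4,5,7,8}->{3,4,5}; Z {2,3,5,7}->{2,3}
pass 2: no change
Fixpoint after 2 passes: D(X) = {3,4,5}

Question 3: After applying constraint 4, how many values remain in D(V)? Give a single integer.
Constraint 1 (Z != X) on D(Z)={2,3,5,7} D(X)={3,4,5,7,8}: no change
Constraint 2 (Z != V) on D(Z)={2,3,5,7} D(V)={3,6,7}: no change
Constraint 3 (X < V) on D(X)={3,4,5,7,8} D(V)={3,6,7}: X {3,4,5,7,8}->{3,4,5}; V {3,6,7}->{6,7}
Constraint 4 (Z + X = V) on D(Z)={2,3,5,7} D(X)={3,4,5} D(V)={6,7}: Z {2,3,5,7}->{2,3}
So after constraint 4: D(V)={6,7}, size = 2

Answer: 2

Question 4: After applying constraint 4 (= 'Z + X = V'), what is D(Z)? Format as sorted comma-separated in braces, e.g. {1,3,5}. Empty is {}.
Answer: {2,3}

Derivation:
Constraint 1 (Z != X) on D(Z)={2,3,5,7} D(X)={3,4,5,7,8}: no change
Constraint 2 (Z != V) on D(Z)={2,3,5,7} D(V)={3,6,7}: no change
Constraint 3 (X < V) on D(X)={3,4,5,7,8} D(V)={3,6,7}: X {3,4,5,7,8}->{3,4,5}; V {3,6,7}->{6,7}
Constraint 4 (Z + X = V) on D(Z)={2,3,5,7} D(X)={3,4,5} D(V)={6,7}: Z {2,3,5,7}->{2,3}
So after constraint 4: D(Z) = {2,3}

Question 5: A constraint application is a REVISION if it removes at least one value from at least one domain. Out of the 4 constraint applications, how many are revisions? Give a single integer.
Answer: 2

Derivation:
Constraint 1 (Z != X) on D(Z)={2,3,5,7} D(X)={3,4,5,7,8}: no change => not a revision
Constraint 2 (Z != V) on D(Z)={2,3,5,7} D(V)={3,6,7}: no change => not a revision
Constraint 3 (X < V) on D(X)={3,4,5,7,8} D(V)={3,6,7}: X {3,4,5,7,8}->{3,4,5}; V {3,6,7}->{6,7} => REVISION
Constraint 4 (Z + X = V) on D(Z)={2,3,5,7} D(X)={3,4,5} D(V)={6,7}: Z {2,3,5,7}->{2,3} => REVISION
Total revisions = 2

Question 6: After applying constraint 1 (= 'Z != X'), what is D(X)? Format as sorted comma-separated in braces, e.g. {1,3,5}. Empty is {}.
Constraint 1 (Z != X) on D(Z)={2,3,5,7} D(X)={3,4,5,7,8}: no change
So after constraint 1: D(X) = {3,4,5,7,8}

Answer: {3,4,5,7,8}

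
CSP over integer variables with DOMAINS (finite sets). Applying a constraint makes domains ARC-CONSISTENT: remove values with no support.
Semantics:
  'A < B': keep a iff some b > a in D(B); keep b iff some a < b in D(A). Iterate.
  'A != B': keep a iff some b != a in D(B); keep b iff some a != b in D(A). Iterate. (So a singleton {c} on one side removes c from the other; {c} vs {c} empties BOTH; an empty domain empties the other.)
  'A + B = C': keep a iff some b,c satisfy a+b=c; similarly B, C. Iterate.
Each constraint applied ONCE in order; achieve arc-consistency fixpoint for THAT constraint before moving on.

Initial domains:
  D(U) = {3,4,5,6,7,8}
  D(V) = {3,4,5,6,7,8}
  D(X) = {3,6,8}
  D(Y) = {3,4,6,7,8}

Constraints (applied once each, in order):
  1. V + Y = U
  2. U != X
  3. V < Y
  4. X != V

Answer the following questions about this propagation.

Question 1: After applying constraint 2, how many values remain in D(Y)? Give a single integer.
Answer: 2

Derivation:
Constraint 1 (V + Y = U) on D(V)={3,4,5,6,7,8} D(Y)={3,4,6,7,8} D(U)={3,4,5,6,7,8}: V {3,4,5,6,7,8}->{3,4,5}; Y {3,4,6,7,8}->{3,4}; U {3,4,5,6,7,8}->{6,7,8}
Constraint 2 (U != X) on D(U)={6,7,8} D(X)={3,6,8}: no change
So after constraint 2: D(Y)={3,4}, size = 2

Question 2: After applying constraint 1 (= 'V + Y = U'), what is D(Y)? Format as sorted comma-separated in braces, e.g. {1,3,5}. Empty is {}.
Answer: {3,4}

Derivation:
Constraint 1 (V + Y = U) on D(V)={3,4,5,6,7,8} D(Y)={3,4,6,7,8} D(U)={3,4,5,6,7,8}: V {3,4,5,6,7,8}->{3,4,5}; Y {3,4,6,7,8}->{3,4}; U {3,4,5,6,7,8}->{6,7,8}
So after constraint 1: D(Y) = {3,4}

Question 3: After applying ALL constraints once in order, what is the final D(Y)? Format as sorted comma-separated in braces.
Constraint 1 (V + Y = U) on D(V)={3,4,5,6,7,8} D(Y)={3,4,6,7,8} D(U)={3,4,5,6,7,8}: V {3,4,5,6,7,8}->{3,4,5}; Y {3,4,6,7,8}->{3,4}; U {3,4,5,6,7,8}->{6,7,8}
Constraint 2 (U != X) on D(U)={6,7,8} D(X)={3,6,8}: no change
Constraint 3 (V < Y) on D(V)={3,4,5} D(Y)={3,4}: V {3,4,5}->{3}; Y {3,4}->{4}
Constraint 4 (X != V) on D(X)={3,6,8} D(V)={3}: X {3,6,8}->{6,8}
So after all 4 constraints: D(Y) = {4}

Answer: {4}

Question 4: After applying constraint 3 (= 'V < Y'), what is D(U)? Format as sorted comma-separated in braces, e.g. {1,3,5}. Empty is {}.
Answer: {6,7,8}

Derivation:
Constraint 1 (V + Y = U) on D(V)={3,4,5,6,7,8} D(Y)={3,4,6,7,8} D(U)={3,4,5,6,7,8}: V {3,4,5,6,7,8}->{3,4,5}; Y {3,4,6,7,8}->{3,4}; U {3,4,5,6,7,8}->{6,7,8}
Constraint 2 (U != X) on D(U)={6,7,8} D(X)={3,6,8}: no change
Constraint 3 (V < Y) on D(V)={3,4,5} D(Y)={3,4}: V {3,4,5}->{3}; Y {3,4}->{4}
So after constraint 3: D(U) = {6,7,8}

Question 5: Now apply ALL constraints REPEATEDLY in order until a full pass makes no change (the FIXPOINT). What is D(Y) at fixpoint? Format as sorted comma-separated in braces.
Answer: {4}

Derivation:
pass 0 (initial): D(Y)={3,4,6,7,8}
pass 1: U {3,4,5,6,7,8}->{6,7,8}; V {3,4,5,6,7,8}->{3}; X {3,6,8}->{6,8}; Y {3,4,6,7,8}->{4}
pass 2: U {6,7,8}->{7}
pass 3: no change
Fixpoint after 3 passes: D(Y) = {4}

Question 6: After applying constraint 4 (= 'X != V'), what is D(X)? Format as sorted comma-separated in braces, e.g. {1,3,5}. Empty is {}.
Answer: {6,8}

Derivation:
Constraint 1 (V + Y = U) on D(V)={3,4,5,6,7,8} D(Y)={3,4,6,7,8} D(U)={3,4,5,6,7,8}: V {3,4,5,6,7,8}->{3,4,5}; Y {3,4,6,7,8}->{3,4}; U {3,4,5,6,7,8}->{6,7,8}
Constraint 2 (U != X) on D(U)={6,7,8} D(X)={3,6,8}: no change
Constraint 3 (V < Y) on D(V)={3,4,5} D(Y)={3,4}: V {3,4,5}->{3}; Y {3,4}->{4}
Constraint 4 (X != V) on D(X)={3,6,8} D(V)={3}: X {3,6,8}->{6,8}
So after constraint 4: D(X) = {6,8}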